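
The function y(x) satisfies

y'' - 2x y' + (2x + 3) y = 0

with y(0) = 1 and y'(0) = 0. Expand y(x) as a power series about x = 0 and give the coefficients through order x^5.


Ansatz: y(x) = sum_{n>=0} a_n x^n, so y'(x) = sum_{n>=1} n a_n x^(n-1) and y''(x) = sum_{n>=2} n(n-1) a_n x^(n-2).
Substitute into P(x) y'' + Q(x) y' + R(x) y = 0 with P(x) = 1, Q(x) = -2x, R(x) = 2x + 3, and match powers of x.
Initial conditions: a_0 = 1, a_1 = 0.
Setting the coefficient of each power of x to zero and solving order by order (substituting the coefficients already found):
  x^0: 2 a_2 + 3 a_0 = 0  ->  2 a_2 = -3 a_0 = -3  ->  a_2 = -3/2
  x^1: 6 a_3 + a_1 + 2 a_0 = 0  ->  6 a_3 = -a_1 - 2 a_0 = -2  ->  a_3 = -1/3
  x^2: 12 a_4 - a_2 + 2 a_1 = 0  ->  12 a_4 = a_2 - 2 a_1 = -3/2  ->  a_4 = -1/8
  x^3: 20 a_5 - 3 a_3 + 2 a_2 = 0  ->  20 a_5 = 3 a_3 - 2 a_2 = 2  ->  a_5 = 1/10
Truncated series: y(x) = 1 - (3/2) x^2 - (1/3) x^3 - (1/8) x^4 + (1/10) x^5 + O(x^6).

a_0 = 1; a_1 = 0; a_2 = -3/2; a_3 = -1/3; a_4 = -1/8; a_5 = 1/10


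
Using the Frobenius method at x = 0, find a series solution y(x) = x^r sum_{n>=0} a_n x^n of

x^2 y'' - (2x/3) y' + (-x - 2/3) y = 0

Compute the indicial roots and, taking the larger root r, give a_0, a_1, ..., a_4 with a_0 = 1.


Write in Frobenius form y'' + (p(x)/x) y' + (q(x)/x^2) y = 0:
  p(x) = -2/3,  q(x) = -x - 2/3.
Indicial equation: r(r-1) + (-2/3) r + (-2/3) = 0 -> roots r_1 = 2, r_2 = -1/3.
Take r = r_1 = 2. Let y(x) = x^r sum_{n>=0} a_n x^n with a_0 = 1.
Substitute y = x^r sum a_n x^n and match x^{r+n}. The recurrence is
  D(n) a_n - 1 a_{n-1} = 0,  where D(n) = (r+n)(r+n-1) + (-2/3)(r+n) + (-2/3).
  a_n = 1 / D(n) * a_{n-1}.
Since the indicial polynomial factors as (r - r_1)(r - r_2), D(n) = (r_1 + n - r_1)(r_1 + n - r_2) = n(n + 7/3).
Evaluating step by step (a_0 = 1):
  n = 1: D(1) = 1(1 + 7/3) = 10/3; numerator = 1(1) = 1; a_1 = (1)/(10/3) = 3/10
  n = 2: D(2) = 2(2 + 7/3) = 26/3; numerator = 1(3/10) = 3/10; a_2 = (3/10)/(26/3) = 9/260
  n = 3: D(3) = 3(3 + 7/3) = 16; numerator = 1(9/260) = 9/260; a_3 = (9/260)/(16) = 9/4160
  n = 4: D(4) = 4(4 + 7/3) = 76/3; numerator = 1(9/4160) = 9/4160; a_4 = (9/4160)/(76/3) = 27/316160

r = 2; a_0 = 1; a_1 = 3/10; a_2 = 9/260; a_3 = 9/4160; a_4 = 27/316160


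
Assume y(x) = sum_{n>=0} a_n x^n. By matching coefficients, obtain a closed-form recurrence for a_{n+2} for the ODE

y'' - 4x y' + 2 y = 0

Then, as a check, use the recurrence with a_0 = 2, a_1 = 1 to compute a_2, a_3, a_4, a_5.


Substitute y = sum_n a_n x^n.
y''(x) has coefficient (n+2)(n+1) a_{n+2} at x^n;
-4 x y'(x) has coefficient -4 n a_n at x^n (shift);
2 y(x) has coefficient 2 a_n at x^n.
Matching x^n: (n+2)(n+1) a_{n+2} + (-4n + 2) a_n = 0.
Thus a_{n+2} = (4n - 2) / ((n+1)(n+2)) * a_n.

Check with a_0 = 2, a_1 = 1 (apply the recurrence for n = 0, 1, 2, 3): a_0 = 2, a_1 = 1, a_2 = -2, a_3 = 1/3, a_4 = -1, a_5 = 1/6.

a_(n+2) = (4n - 2) / ((n+1)(n+2)) * a_n; check: a_0 = 2, a_1 = 1, a_2 = -2, a_3 = 1/3, a_4 = -1, a_5 = 1/6


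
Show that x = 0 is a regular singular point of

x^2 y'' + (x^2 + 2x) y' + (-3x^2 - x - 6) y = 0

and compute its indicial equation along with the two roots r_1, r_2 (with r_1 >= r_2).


Divide by x^2 to reach normal form y'' + P_1(x) y' + P_2(x) y = 0 with P_1(x) = 1 + 2/x and P_2(x) = -3 - 1/x - 6/x^2.
x = 0 is a singular point because the y'-coefficient 1 + 2/x has a pole at x = 0 and the y-coefficient -3 - 1/x - 6/x^2 has a pole at x = 0.
It is a regular singular point because x P_1(x) = p(x) = x + 2 and x^2 P_2(x) = q(x) = -3x^2 - x - 6 are polynomials, hence analytic at x = 0.
p(0) = 2,  q(0) = -6.
Indicial equation: r(r-1) + p(0) r + q(0) = 0, i.e. r^2 + (p(0) - 1) r + q(0) = 0, i.e. r^2 + 1 r - 6 = 0.
Discriminant: (1)^2 - 4(-6) = 25, so r = (-1 ± 5)/2.
Solving: r_1 = 2, r_2 = -3.

indicial: r^2 + 1 r - 6 = 0; roots r_1 = 2, r_2 = -3


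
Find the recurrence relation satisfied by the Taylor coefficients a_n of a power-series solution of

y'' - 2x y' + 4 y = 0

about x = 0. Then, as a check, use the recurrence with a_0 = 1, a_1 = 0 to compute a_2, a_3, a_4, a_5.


Substitute y = sum_n a_n x^n.
y''(x) has coefficient (n+2)(n+1) a_{n+2} at x^n;
-2 x y'(x) has coefficient -2 n a_n at x^n (shift);
4 y(x) has coefficient 4 a_n at x^n.
Matching x^n: (n+2)(n+1) a_{n+2} + (-2n + 4) a_n = 0.
Thus a_{n+2} = (2n - 4) / ((n+1)(n+2)) * a_n.

Check with a_0 = 1, a_1 = 0 (apply the recurrence for n = 0, 1, 2, 3): a_0 = 1, a_1 = 0, a_2 = -2, a_3 = 0, a_4 = 0, a_5 = 0.

a_(n+2) = (2n - 4) / ((n+1)(n+2)) * a_n; check: a_0 = 1, a_1 = 0, a_2 = -2, a_3 = 0, a_4 = 0, a_5 = 0


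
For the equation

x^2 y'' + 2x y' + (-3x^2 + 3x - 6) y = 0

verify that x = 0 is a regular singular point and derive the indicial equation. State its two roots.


Divide by x^2 to reach normal form y'' + P_1(x) y' + P_2(x) y = 0 with P_1(x) = 2/x and P_2(x) = -3 + 3/x - 6/x^2.
x = 0 is a singular point because the y'-coefficient 2/x has a pole at x = 0 and the y-coefficient -3 + 3/x - 6/x^2 has a pole at x = 0.
It is a regular singular point because x P_1(x) = p(x) = 2 and x^2 P_2(x) = q(x) = -3x^2 + 3x - 6 are polynomials, hence analytic at x = 0.
p(0) = 2,  q(0) = -6.
Indicial equation: r(r-1) + p(0) r + q(0) = 0, i.e. r^2 + (p(0) - 1) r + q(0) = 0, i.e. r^2 + 1 r - 6 = 0.
Discriminant: (1)^2 - 4(-6) = 25, so r = (-1 ± 5)/2.
Solving: r_1 = 2, r_2 = -3.

indicial: r^2 + 1 r - 6 = 0; roots r_1 = 2, r_2 = -3


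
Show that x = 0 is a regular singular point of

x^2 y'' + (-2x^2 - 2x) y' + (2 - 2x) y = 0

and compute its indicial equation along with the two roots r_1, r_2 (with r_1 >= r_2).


Divide by x^2 to reach normal form y'' + P_1(x) y' + P_2(x) y = 0 with P_1(x) = -2 - 2/x and P_2(x) = -2/x + 2/x^2.
x = 0 is a singular point because the y'-coefficient -2 - 2/x has a pole at x = 0 and the y-coefficient -2/x + 2/x^2 has a pole at x = 0.
It is a regular singular point because x P_1(x) = p(x) = -2x - 2 and x^2 P_2(x) = q(x) = 2 - 2x are polynomials, hence analytic at x = 0.
p(0) = -2,  q(0) = 2.
Indicial equation: r(r-1) + p(0) r + q(0) = 0, i.e. r^2 + (p(0) - 1) r + q(0) = 0, i.e. r^2 - 3 r + 2 = 0.
Discriminant: (-3)^2 - 4(2) = 1, so r = (3 ± 1)/2.
Solving: r_1 = 2, r_2 = 1.

indicial: r^2 - 3 r + 2 = 0; roots r_1 = 2, r_2 = 1


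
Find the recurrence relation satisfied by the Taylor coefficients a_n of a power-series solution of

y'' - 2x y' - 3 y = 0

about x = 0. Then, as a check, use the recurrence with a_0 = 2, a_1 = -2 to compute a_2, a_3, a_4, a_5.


Substitute y = sum_n a_n x^n.
y''(x) has coefficient (n+2)(n+1) a_{n+2} at x^n;
-2 x y'(x) has coefficient -2 n a_n at x^n (shift);
-3 y(x) has coefficient -3 a_n at x^n.
Matching x^n: (n+2)(n+1) a_{n+2} + (-2n - 3) a_n = 0.
Thus a_{n+2} = (2n + 3) / ((n+1)(n+2)) * a_n.

Check with a_0 = 2, a_1 = -2 (apply the recurrence for n = 0, 1, 2, 3): a_0 = 2, a_1 = -2, a_2 = 3, a_3 = -5/3, a_4 = 7/4, a_5 = -3/4.

a_(n+2) = (2n + 3) / ((n+1)(n+2)) * a_n; check: a_0 = 2, a_1 = -2, a_2 = 3, a_3 = -5/3, a_4 = 7/4, a_5 = -3/4


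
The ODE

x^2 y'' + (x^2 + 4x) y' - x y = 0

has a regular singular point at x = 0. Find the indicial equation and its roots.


Divide by x^2 to reach normal form y'' + P_1(x) y' + P_2(x) y = 0 with P_1(x) = 1 + 4/x and P_2(x) = -1/x.
x = 0 is a singular point because the y'-coefficient 1 + 4/x has a pole at x = 0 and the y-coefficient -1/x has a pole at x = 0.
It is a regular singular point because x P_1(x) = p(x) = x + 4 and x^2 P_2(x) = q(x) = -x are polynomials, hence analytic at x = 0.
p(0) = 4,  q(0) = 0.
Indicial equation: r(r-1) + p(0) r + q(0) = 0, i.e. r^2 + (p(0) - 1) r + q(0) = 0, i.e. r^2 + 3 r = 0.
Discriminant: (3)^2 - 4(0) = 9, so r = (-3 ± 3)/2.
Solving: r_1 = 0, r_2 = -3.

indicial: r^2 + 3 r = 0; roots r_1 = 0, r_2 = -3


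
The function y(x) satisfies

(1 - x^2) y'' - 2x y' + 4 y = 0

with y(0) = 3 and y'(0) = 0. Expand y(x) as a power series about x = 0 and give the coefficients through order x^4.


Ansatz: y(x) = sum_{n>=0} a_n x^n, so y'(x) = sum_{n>=1} n a_n x^(n-1) and y''(x) = sum_{n>=2} n(n-1) a_n x^(n-2).
Substitute into P(x) y'' + Q(x) y' + R(x) y = 0 with P(x) = 1 - x^2, Q(x) = -2x, R(x) = 4, and match powers of x.
Initial conditions: a_0 = 3, a_1 = 0.
Setting the coefficient of each power of x to zero and solving order by order (substituting the coefficients already found):
  x^0: 2 a_2 + 4 a_0 = 0  ->  2 a_2 = -4 a_0 = -12  ->  a_2 = -6
  x^1: 6 a_3 + 2 a_1 = 0  ->  6 a_3 = -2 a_1 = 0  ->  a_3 = 0
  x^2: 12 a_4 - 2 a_2 = 0  ->  12 a_4 = 2 a_2 = -12  ->  a_4 = -1
Truncated series: y(x) = 3 - 6 x^2 - x^4 + O(x^5).

a_0 = 3; a_1 = 0; a_2 = -6; a_3 = 0; a_4 = -1


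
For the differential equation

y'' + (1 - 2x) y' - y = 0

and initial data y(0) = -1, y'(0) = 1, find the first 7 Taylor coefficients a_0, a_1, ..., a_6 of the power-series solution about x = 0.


Ansatz: y(x) = sum_{n>=0} a_n x^n, so y'(x) = sum_{n>=1} n a_n x^(n-1) and y''(x) = sum_{n>=2} n(n-1) a_n x^(n-2).
Substitute into P(x) y'' + Q(x) y' + R(x) y = 0 with P(x) = 1, Q(x) = 1 - 2x, R(x) = -1, and match powers of x.
Initial conditions: a_0 = -1, a_1 = 1.
Setting the coefficient of each power of x to zero and solving order by order (substituting the coefficients already found):
  x^0: 2 a_2 + a_1 - a_0 = 0  ->  2 a_2 = -a_1 + a_0 = -2  ->  a_2 = -1
  x^1: 6 a_3 + 2 a_2 - 3 a_1 = 0  ->  6 a_3 = -2 a_2 + 3 a_1 = 5  ->  a_3 = 5/6
  x^2: 12 a_4 + 3 a_3 - 5 a_2 = 0  ->  12 a_4 = -3 a_3 + 5 a_2 = -15/2  ->  a_4 = -5/8
  x^3: 20 a_5 + 4 a_4 - 7 a_3 = 0  ->  20 a_5 = -4 a_4 + 7 a_3 = 25/3  ->  a_5 = 5/12
  x^4: 30 a_6 + 5 a_5 - 9 a_4 = 0  ->  30 a_6 = -5 a_5 + 9 a_4 = -185/24  ->  a_6 = -37/144
Truncated series: y(x) = -1 + x - x^2 + (5/6) x^3 - (5/8) x^4 + (5/12) x^5 - (37/144) x^6 + O(x^7).

a_0 = -1; a_1 = 1; a_2 = -1; a_3 = 5/6; a_4 = -5/8; a_5 = 5/12; a_6 = -37/144


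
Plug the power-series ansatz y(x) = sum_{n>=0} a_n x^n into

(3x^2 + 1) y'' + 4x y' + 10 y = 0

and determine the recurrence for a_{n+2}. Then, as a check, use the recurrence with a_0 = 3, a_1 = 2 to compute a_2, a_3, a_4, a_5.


Substitute y = sum_n a_n x^n.
(1 + 3 x^2) y'' contributes (n+2)(n+1) a_{n+2} + 3 n(n-1) a_n at x^n.
4 x y'(x) contributes 4 n a_n at x^n.
10 y(x) contributes 10 a_n at x^n.
Matching x^n: (n+2)(n+1) a_{n+2} + (3 n(n-1) + 4 n + 10) a_n = 0.
Thus a_{n+2} = (-3 n(n-1) - 4 n - 10) / ((n+1)(n+2)) * a_n.

Check with a_0 = 3, a_1 = 2 (apply the recurrence for n = 0, 1, 2, 3): a_0 = 3, a_1 = 2, a_2 = -15, a_3 = -14/3, a_4 = 30, a_5 = 28/3.

a_(n+2) = (-3 n(n-1) - 4 n - 10) / ((n+1)(n+2)) * a_n; check: a_0 = 3, a_1 = 2, a_2 = -15, a_3 = -14/3, a_4 = 30, a_5 = 28/3


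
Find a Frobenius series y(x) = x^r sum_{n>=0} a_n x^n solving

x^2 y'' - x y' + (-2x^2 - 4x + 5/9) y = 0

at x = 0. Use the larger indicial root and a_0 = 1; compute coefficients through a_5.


Write in Frobenius form y'' + (p(x)/x) y' + (q(x)/x^2) y = 0:
  p(x) = -1,  q(x) = -2x^2 - 4x + 5/9.
Indicial equation: r(r-1) + (-1) r + (5/9) = 0 -> roots r_1 = 5/3, r_2 = 1/3.
Take r = r_1 = 5/3. Let y(x) = x^r sum_{n>=0} a_n x^n with a_0 = 1.
Substitute y = x^r sum a_n x^n and match x^{r+n}. The recurrence is
  D(n) a_n - 4 a_{n-1} - 2 a_{n-2} = 0,  where D(n) = (r+n)(r+n-1) + (-1)(r+n) + (5/9).
  a_n = [4 a_{n-1} + 2 a_{n-2}] / D(n).
Since the indicial polynomial factors as (r - r_1)(r - r_2), D(n) = (r_1 + n - r_1)(r_1 + n - r_2) = n(n + 4/3).
Evaluating step by step (a_0 = 1):
  n = 1: D(1) = 1(1 + 4/3) = 7/3; numerator = 4(1) = 4; a_1 = (4)/(7/3) = 12/7
  n = 2: D(2) = 2(2 + 4/3) = 20/3; numerator = 4(12/7) + 2(1) = 62/7; a_2 = (62/7)/(20/3) = 93/70
  n = 3: D(3) = 3(3 + 4/3) = 13; numerator = 4(93/70) + 2(12/7) = 306/35; a_3 = (306/35)/(13) = 306/455
  n = 4: D(4) = 4(4 + 4/3) = 64/3; numerator = 4(306/455) + 2(93/70) = 2433/455; a_4 = (2433/455)/(64/3) = 7299/29120
  n = 5: D(5) = 5(5 + 4/3) = 95/3; numerator = 4(7299/29120) + 2(306/455) = 17091/7280; a_5 = (17091/7280)/(95/3) = 51273/691600

r = 5/3; a_0 = 1; a_1 = 12/7; a_2 = 93/70; a_3 = 306/455; a_4 = 7299/29120; a_5 = 51273/691600


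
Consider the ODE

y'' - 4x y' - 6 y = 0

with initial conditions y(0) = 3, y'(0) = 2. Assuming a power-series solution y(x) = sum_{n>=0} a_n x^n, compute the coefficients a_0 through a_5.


Ansatz: y(x) = sum_{n>=0} a_n x^n, so y'(x) = sum_{n>=1} n a_n x^(n-1) and y''(x) = sum_{n>=2} n(n-1) a_n x^(n-2).
Substitute into P(x) y'' + Q(x) y' + R(x) y = 0 with P(x) = 1, Q(x) = -4x, R(x) = -6, and match powers of x.
Initial conditions: a_0 = 3, a_1 = 2.
Setting the coefficient of each power of x to zero and solving order by order (substituting the coefficients already found):
  x^0: 2 a_2 - 6 a_0 = 0  ->  2 a_2 = 6 a_0 = 18  ->  a_2 = 9
  x^1: 6 a_3 - 10 a_1 = 0  ->  6 a_3 = 10 a_1 = 20  ->  a_3 = 10/3
  x^2: 12 a_4 - 14 a_2 = 0  ->  12 a_4 = 14 a_2 = 126  ->  a_4 = 21/2
  x^3: 20 a_5 - 18 a_3 = 0  ->  20 a_5 = 18 a_3 = 60  ->  a_5 = 3
Truncated series: y(x) = 3 + 2 x + 9 x^2 + (10/3) x^3 + (21/2) x^4 + 3 x^5 + O(x^6).

a_0 = 3; a_1 = 2; a_2 = 9; a_3 = 10/3; a_4 = 21/2; a_5 = 3


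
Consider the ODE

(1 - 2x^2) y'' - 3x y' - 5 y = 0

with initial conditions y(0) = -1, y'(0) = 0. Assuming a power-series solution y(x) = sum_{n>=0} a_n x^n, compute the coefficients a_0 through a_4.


Ansatz: y(x) = sum_{n>=0} a_n x^n, so y'(x) = sum_{n>=1} n a_n x^(n-1) and y''(x) = sum_{n>=2} n(n-1) a_n x^(n-2).
Substitute into P(x) y'' + Q(x) y' + R(x) y = 0 with P(x) = 1 - 2x^2, Q(x) = -3x, R(x) = -5, and match powers of x.
Initial conditions: a_0 = -1, a_1 = 0.
Setting the coefficient of each power of x to zero and solving order by order (substituting the coefficients already found):
  x^0: 2 a_2 - 5 a_0 = 0  ->  2 a_2 = 5 a_0 = -5  ->  a_2 = -5/2
  x^1: 6 a_3 - 8 a_1 = 0  ->  6 a_3 = 8 a_1 = 0  ->  a_3 = 0
  x^2: 12 a_4 - 15 a_2 = 0  ->  12 a_4 = 15 a_2 = -75/2  ->  a_4 = -25/8
Truncated series: y(x) = -1 - (5/2) x^2 - (25/8) x^4 + O(x^5).

a_0 = -1; a_1 = 0; a_2 = -5/2; a_3 = 0; a_4 = -25/8


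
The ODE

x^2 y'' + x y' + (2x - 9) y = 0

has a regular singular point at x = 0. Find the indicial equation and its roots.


Divide by x^2 to reach normal form y'' + P_1(x) y' + P_2(x) y = 0 with P_1(x) = 1/x and P_2(x) = 2/x - 9/x^2.
x = 0 is a singular point because the y'-coefficient 1/x has a pole at x = 0 and the y-coefficient 2/x - 9/x^2 has a pole at x = 0.
It is a regular singular point because x P_1(x) = p(x) = 1 and x^2 P_2(x) = q(x) = 2x - 9 are polynomials, hence analytic at x = 0.
p(0) = 1,  q(0) = -9.
Indicial equation: r(r-1) + p(0) r + q(0) = 0, i.e. r^2 + (p(0) - 1) r + q(0) = 0, i.e. r^2 - 9 = 0.
Discriminant: (0)^2 - 4(-9) = 36, so r = (0 ± 6)/2.
Solving: r_1 = 3, r_2 = -3.

indicial: r^2 - 9 = 0; roots r_1 = 3, r_2 = -3


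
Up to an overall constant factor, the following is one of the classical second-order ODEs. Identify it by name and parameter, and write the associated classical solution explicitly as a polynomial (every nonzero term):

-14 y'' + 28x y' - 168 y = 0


All three coefficients share the factor -14; dividing through by -14 gives  y'' - 2x y' + 12 y = 0.
This matches the Hermite equation y'' - 2x y' + 2n y = 0 with 2n = 12, so n = 6; the polynomial solution is H_6(x).
With y = sum_k a_k x^k, matching x^k gives (k+2)(k+1) a_{k+2} = 2(k - n) a_k = 2(k - 6) a_k. The right side vanishes at k = 6, so the series with the parity of 6 terminates at degree 6.
Standard normalization: leading coefficient of H_n is 2^n, so a_6 = 2^6 = 64. Work downward with a_k = (k+1)(k+2) a_{k+2} / (2(k - n)):
  a_4 = (5)(6)(64) / (2(4 - 6)) = 1920/(-4) = -480
  a_2 = (3)(4)(-480) / (2(2 - 6)) = -5760/(-8) = 720
  a_0 = (1)(2)(720) / (2(0 - 6)) = 1440/(-12) = -120
Hence H_6(x) = 64 x^6 - 480 x^4 + 720 x^2 - 120.

H_6(x); series = 64 x^6 - 480 x^4 + 720 x^2 - 120


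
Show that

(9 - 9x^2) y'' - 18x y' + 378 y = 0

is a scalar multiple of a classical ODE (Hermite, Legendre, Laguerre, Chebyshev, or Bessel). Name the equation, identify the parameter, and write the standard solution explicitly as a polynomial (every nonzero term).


All three coefficients share the factor 9; dividing through by 9 gives  (1 - x^2) y'' - 2x y' + 42 y = 0.
This matches the Legendre equation (1 - x^2) y'' - 2x y' + n(n+1) y = 0 (note the -2x y' term) with n(n+1) = 42, so n = 6; the polynomial solution is P_6(x).
With y = sum_k a_k x^k, matching x^k gives (k+2)(k+1) a_{k+2} = [k(k+1) - n(n+1)] a_k = (k - 6)(k + 7) a_k. The right side vanishes at k = 6, so the series with the parity of 6 terminates at degree 6.
Standard normalization (P_n(1) = 1): leading coefficient (2n)!/(2^n (n!)^2) = 479001600/(64*518400) = 231/16, so a_6 = 231/16. Work downward with a_k = (k+1)(k+2) a_{k+2} / ((k - 6)(k + 7)):
  a_4 = (5)(6)(231/16) / ((4 - 6)(4 + 7)) = (3465/8)/(-22) = -315/16
  a_2 = (3)(4)(-315/16) / ((2 - 6)(2 + 7)) = (-945/4)/(-36) = 105/16
  a_0 = (1)(2)(105/16) / ((0 - 6)(0 + 7)) = (105/8)/(-42) = -5/16
Hence P_6(x) = 231 x^6/16 - 315 x^4/16 + 105 x^2/16 - 5/16.

P_6(x); series = 231 x^6/16 - 315 x^4/16 + 105 x^2/16 - 5/16


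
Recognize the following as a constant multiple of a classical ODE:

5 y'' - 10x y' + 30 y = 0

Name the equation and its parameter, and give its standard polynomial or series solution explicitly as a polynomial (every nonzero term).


All three coefficients share the factor 5; dividing through by 5 gives  y'' - 2x y' + 6 y = 0.
This matches the Hermite equation y'' - 2x y' + 2n y = 0 with 2n = 6, so n = 3; the polynomial solution is H_3(x).
With y = sum_k a_k x^k, matching x^k gives (k+2)(k+1) a_{k+2} = 2(k - n) a_k = 2(k - 3) a_k. The right side vanishes at k = 3, so the series with the parity of 3 terminates at degree 3.
Standard normalization: leading coefficient of H_n is 2^n, so a_3 = 2^3 = 8. Work downward with a_k = (k+1)(k+2) a_{k+2} / (2(k - n)):
  a_1 = (2)(3)(8) / (2(1 - 3)) = 48/(-4) = -12
Hence H_3(x) = 8 x^3 - 12 x.

H_3(x); series = 8 x^3 - 12 x


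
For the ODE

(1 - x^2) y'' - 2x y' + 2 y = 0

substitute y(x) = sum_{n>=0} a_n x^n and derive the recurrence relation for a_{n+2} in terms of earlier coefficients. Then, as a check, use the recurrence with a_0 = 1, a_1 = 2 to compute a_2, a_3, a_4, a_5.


Substitute y = sum_n a_n x^n.
(1 - 1 x^2) y'' contributes (n+2)(n+1) a_{n+2} - n(n-1) a_n at x^n.
-2 x y'(x) contributes -2 n a_n at x^n.
2 y(x) contributes 2 a_n at x^n.
Matching x^n: (n+2)(n+1) a_{n+2} + (-n(n-1) - 2 n + 2) a_n = 0.
Thus a_{n+2} = (n(n-1) + 2 n - 2) / ((n+1)(n+2)) * a_n.

Check with a_0 = 1, a_1 = 2 (apply the recurrence for n = 0, 1, 2, 3): a_0 = 1, a_1 = 2, a_2 = -1, a_3 = 0, a_4 = -1/3, a_5 = 0.

a_(n+2) = (n(n-1) + 2 n - 2) / ((n+1)(n+2)) * a_n; check: a_0 = 1, a_1 = 2, a_2 = -1, a_3 = 0, a_4 = -1/3, a_5 = 0


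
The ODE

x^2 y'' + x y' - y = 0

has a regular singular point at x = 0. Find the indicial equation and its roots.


Divide by x^2 to reach normal form y'' + P_1(x) y' + P_2(x) y = 0 with P_1(x) = 1/x and P_2(x) = -1/x^2.
x = 0 is a singular point because the y'-coefficient 1/x has a pole at x = 0 and the y-coefficient -1/x^2 has a pole at x = 0.
It is a regular singular point because x P_1(x) = p(x) = 1 and x^2 P_2(x) = q(x) = -1 are polynomials, hence analytic at x = 0.
p(0) = 1,  q(0) = -1.
Indicial equation: r(r-1) + p(0) r + q(0) = 0, i.e. r^2 + (p(0) - 1) r + q(0) = 0, i.e. r^2 - 1 = 0.
Discriminant: (0)^2 - 4(-1) = 4, so r = (0 ± 2)/2.
Solving: r_1 = 1, r_2 = -1.

indicial: r^2 - 1 = 0; roots r_1 = 1, r_2 = -1


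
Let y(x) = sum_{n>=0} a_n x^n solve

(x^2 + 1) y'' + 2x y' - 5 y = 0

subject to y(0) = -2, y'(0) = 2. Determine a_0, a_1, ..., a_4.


Ansatz: y(x) = sum_{n>=0} a_n x^n, so y'(x) = sum_{n>=1} n a_n x^(n-1) and y''(x) = sum_{n>=2} n(n-1) a_n x^(n-2).
Substitute into P(x) y'' + Q(x) y' + R(x) y = 0 with P(x) = x^2 + 1, Q(x) = 2x, R(x) = -5, and match powers of x.
Initial conditions: a_0 = -2, a_1 = 2.
Setting the coefficient of each power of x to zero and solving order by order (substituting the coefficients already found):
  x^0: 2 a_2 - 5 a_0 = 0  ->  2 a_2 = 5 a_0 = -10  ->  a_2 = -5
  x^1: 6 a_3 - 3 a_1 = 0  ->  6 a_3 = 3 a_1 = 6  ->  a_3 = 1
  x^2: 12 a_4 + a_2 = 0  ->  12 a_4 = -a_2 = 5  ->  a_4 = 5/12
Truncated series: y(x) = -2 + 2 x - 5 x^2 + x^3 + (5/12) x^4 + O(x^5).

a_0 = -2; a_1 = 2; a_2 = -5; a_3 = 1; a_4 = 5/12


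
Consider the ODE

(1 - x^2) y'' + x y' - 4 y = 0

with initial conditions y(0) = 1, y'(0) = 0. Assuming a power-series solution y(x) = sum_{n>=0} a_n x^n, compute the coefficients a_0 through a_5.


Ansatz: y(x) = sum_{n>=0} a_n x^n, so y'(x) = sum_{n>=1} n a_n x^(n-1) and y''(x) = sum_{n>=2} n(n-1) a_n x^(n-2).
Substitute into P(x) y'' + Q(x) y' + R(x) y = 0 with P(x) = 1 - x^2, Q(x) = x, R(x) = -4, and match powers of x.
Initial conditions: a_0 = 1, a_1 = 0.
Setting the coefficient of each power of x to zero and solving order by order (substituting the coefficients already found):
  x^0: 2 a_2 - 4 a_0 = 0  ->  2 a_2 = 4 a_0 = 4  ->  a_2 = 2
  x^1: 6 a_3 - 3 a_1 = 0  ->  6 a_3 = 3 a_1 = 0  ->  a_3 = 0
  x^2: 12 a_4 - 4 a_2 = 0  ->  12 a_4 = 4 a_2 = 8  ->  a_4 = 2/3
  x^3: 20 a_5 - 7 a_3 = 0  ->  20 a_5 = 7 a_3 = 0  ->  a_5 = 0
Truncated series: y(x) = 1 + 2 x^2 + (2/3) x^4 + O(x^6).

a_0 = 1; a_1 = 0; a_2 = 2; a_3 = 0; a_4 = 2/3; a_5 = 0


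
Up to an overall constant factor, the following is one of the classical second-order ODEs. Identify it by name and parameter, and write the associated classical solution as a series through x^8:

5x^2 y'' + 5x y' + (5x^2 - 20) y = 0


All three coefficients share the factor 5; dividing through by 5 gives  x^2 y'' + x y' + (x^2 - 4) y = 0.
This matches the Bessel equation x^2 y'' + x y' + (x^2 - nu^2) y = 0 with nu^2 = 4, so nu = 2; the solution bounded at x = 0 is J_2(x).
Frobenius at x = 0: indicial roots ±nu; for r = nu the recurrence k(k + 2nu) c_k = -c_{k-2} gives the standard series J_nu(x) = sum_{k>=0} (-1)^k / (k! (k+nu)!) (x/2)^(2k+nu). Evaluate the first 4 terms:
  k = 0: (-1)^0 / (0! * 2! * 2^2) x^2 = 1/(1*2*4) x^2 = (1/8) x^2
  k = 1: (-1)^1 / (1! * 3! * 2^4) x^4 = -1/(1*6*16) x^4 = (-1/96) x^4
  k = 2: (-1)^2 / (2! * 4! * 2^6) x^6 = 1/(2*24*64) x^6 = (1/3072) x^6
  k = 3: (-1)^3 / (3! * 5! * 2^8) x^8 = -1/(6*120*256) x^8 = (-1/184320) x^8
Hence J_2(x) = -x^8/184320 + x^6/3072 - x^4/96 + x^2/8 + ....

J_2(x); series = -x^8/184320 + x^6/3072 - x^4/96 + x^2/8


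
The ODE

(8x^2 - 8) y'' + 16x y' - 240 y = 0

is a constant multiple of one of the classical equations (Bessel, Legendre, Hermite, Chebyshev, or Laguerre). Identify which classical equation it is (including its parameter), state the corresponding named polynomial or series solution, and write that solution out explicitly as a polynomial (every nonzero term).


All three coefficients share the factor -8; dividing through by -8 gives  (1 - x^2) y'' - 2x y' + 30 y = 0.
This matches the Legendre equation (1 - x^2) y'' - 2x y' + n(n+1) y = 0 (note the -2x y' term) with n(n+1) = 30, so n = 5; the polynomial solution is P_5(x).
With y = sum_k a_k x^k, matching x^k gives (k+2)(k+1) a_{k+2} = [k(k+1) - n(n+1)] a_k = (k - 5)(k + 6) a_k. The right side vanishes at k = 5, so the series with the parity of 5 terminates at degree 5.
Standard normalization (P_n(1) = 1): leading coefficient (2n)!/(2^n (n!)^2) = 3628800/(32*14400) = 63/8, so a_5 = 63/8. Work downward with a_k = (k+1)(k+2) a_{k+2} / ((k - 5)(k + 6)):
  a_3 = (4)(5)(63/8) / ((3 - 5)(3 + 6)) = (315/2)/(-18) = -35/4
  a_1 = (2)(3)(-35/4) / ((1 - 5)(1 + 6)) = (-105/2)/(-28) = 15/8
Hence P_5(x) = 63 x^5/8 - 35 x^3/4 + 15 x/8.

P_5(x); series = 63 x^5/8 - 35 x^3/4 + 15 x/8


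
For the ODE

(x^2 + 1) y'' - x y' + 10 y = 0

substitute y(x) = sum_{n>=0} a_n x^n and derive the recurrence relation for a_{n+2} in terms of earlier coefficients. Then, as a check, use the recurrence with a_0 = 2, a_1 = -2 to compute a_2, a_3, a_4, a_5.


Substitute y = sum_n a_n x^n.
(1 + 1 x^2) y'' contributes (n+2)(n+1) a_{n+2} + n(n-1) a_n at x^n.
-x y'(x) contributes -n a_n at x^n.
10 y(x) contributes 10 a_n at x^n.
Matching x^n: (n+2)(n+1) a_{n+2} + (n(n-1) - n + 10) a_n = 0.
Thus a_{n+2} = (-n(n-1) + n - 10) / ((n+1)(n+2)) * a_n.

Check with a_0 = 2, a_1 = -2 (apply the recurrence for n = 0, 1, 2, 3): a_0 = 2, a_1 = -2, a_2 = -10, a_3 = 3, a_4 = 25/3, a_5 = -39/20.

a_(n+2) = (-n(n-1) + n - 10) / ((n+1)(n+2)) * a_n; check: a_0 = 2, a_1 = -2, a_2 = -10, a_3 = 3, a_4 = 25/3, a_5 = -39/20


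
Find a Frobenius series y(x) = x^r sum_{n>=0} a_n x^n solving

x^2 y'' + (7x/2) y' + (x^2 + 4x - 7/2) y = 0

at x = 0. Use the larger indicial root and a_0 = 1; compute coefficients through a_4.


Write in Frobenius form y'' + (p(x)/x) y' + (q(x)/x^2) y = 0:
  p(x) = 7/2,  q(x) = x^2 + 4x - 7/2.
Indicial equation: r(r-1) + (7/2) r + (-7/2) = 0 -> roots r_1 = 1, r_2 = -7/2.
Take r = r_1 = 1. Let y(x) = x^r sum_{n>=0} a_n x^n with a_0 = 1.
Substitute y = x^r sum a_n x^n and match x^{r+n}. The recurrence is
  D(n) a_n + 4 a_{n-1} + 1 a_{n-2} = 0,  where D(n) = (r+n)(r+n-1) + (7/2)(r+n) + (-7/2).
  a_n = [-4 a_{n-1} - 1 a_{n-2}] / D(n).
Since the indicial polynomial factors as (r - r_1)(r - r_2), D(n) = (r_1 + n - r_1)(r_1 + n - r_2) = n(n + 9/2).
Evaluating step by step (a_0 = 1):
  n = 1: D(1) = 1(1 + 9/2) = 11/2; numerator = -4(1) = -4; a_1 = (-4)/(11/2) = -8/11
  n = 2: D(2) = 2(2 + 9/2) = 13; numerator = -4(-8/11) - 1(1) = 21/11; a_2 = (21/11)/(13) = 21/143
  n = 3: D(3) = 3(3 + 9/2) = 45/2; numerator = -4(21/143) - 1(-8/11) = 20/143; a_3 = (20/143)/(45/2) = 8/1287
  n = 4: D(4) = 4(4 + 9/2) = 34; numerator = -4(8/1287) - 1(21/143) = -17/99; a_4 = (-17/99)/(34) = -1/198

r = 1; a_0 = 1; a_1 = -8/11; a_2 = 21/143; a_3 = 8/1287; a_4 = -1/198


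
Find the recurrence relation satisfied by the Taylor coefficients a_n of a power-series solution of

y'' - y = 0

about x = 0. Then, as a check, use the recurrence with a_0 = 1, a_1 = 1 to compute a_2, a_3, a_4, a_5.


Substitute y = sum_n a_n x^n into y'' + (const) y = 0.
y''(x) = sum_{n>=0} (n+2)(n+1) a_{n+2} x^n.
The ODE becomes sum_n [(n+2)(n+1) a_{n+2} - 1 a_n] x^n = 0.
Setting each coefficient to zero gives the recurrence:
  (n+2)(n+1) a_{n+2} - 1 a_n = 0,
  a_{n+2} = 1 / ((n+1)(n+2)) a_n.

Check with a_0 = 1, a_1 = 1 (apply the recurrence for n = 0, 1, 2, 3): a_0 = 1, a_1 = 1, a_2 = 1/2, a_3 = 1/6, a_4 = 1/24, a_5 = 1/120.

a_{n+2} = 1/((n+1)(n+2)) * a_n; check: a_0 = 1, a_1 = 1, a_2 = 1/2, a_3 = 1/6, a_4 = 1/24, a_5 = 1/120


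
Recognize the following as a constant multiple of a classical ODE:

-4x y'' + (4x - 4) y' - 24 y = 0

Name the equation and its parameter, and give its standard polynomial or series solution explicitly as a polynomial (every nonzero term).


All three coefficients share the factor -4; dividing through by -4 gives  x y'' + (1 - x) y' + 6 y = 0.
This matches the Laguerre equation x y'' + (1 - x) y' + n y = 0 with n = 6; the polynomial solution is L_6(x).
With y = sum_k a_k x^k, matching x^k gives (k+1)k a_{k+1} + (k+1) a_{k+1} - k a_k + n a_k = 0, i.e. (k+1)^2 a_{k+1} = (k - n) a_k = (k - 6) a_k. The right side vanishes at k = 6, so the series terminates at degree 6.
Standard normalization L_n(0) = 1 gives a_0 = 1. Work upward with a_{k+1} = (k - 6) a_k / (k+1)^2:
  a_1 = (0 - 6)(1) / 1^2 = -6/1 = -6
  a_2 = (1 - 6)(-6) / 2^2 = 30/4 = 15/2
  a_3 = (2 - 6)(15/2) / 3^2 = -30/9 = -10/3
  a_4 = (3 - 6)(-10/3) / 4^2 = 10/16 = 5/8
  a_5 = (4 - 6)(5/8) / 5^2 = (-5/4)/25 = -1/20
  a_6 = (5 - 6)(-1/20) / 6^2 = (1/20)/36 = 1/720
Hence L_6(x) = x^6/720 - x^5/20 + 5 x^4/8 - 10 x^3/3 + 15 x^2/2 - 6 x + 1.

L_6(x); series = x^6/720 - x^5/20 + 5 x^4/8 - 10 x^3/3 + 15 x^2/2 - 6 x + 1


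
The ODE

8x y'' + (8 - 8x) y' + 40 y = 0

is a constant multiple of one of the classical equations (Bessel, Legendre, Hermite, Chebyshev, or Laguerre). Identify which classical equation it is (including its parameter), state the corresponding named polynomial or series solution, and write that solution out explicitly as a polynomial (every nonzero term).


All three coefficients share the factor 8; dividing through by 8 gives  x y'' + (1 - x) y' + 5 y = 0.
This matches the Laguerre equation x y'' + (1 - x) y' + n y = 0 with n = 5; the polynomial solution is L_5(x).
With y = sum_k a_k x^k, matching x^k gives (k+1)k a_{k+1} + (k+1) a_{k+1} - k a_k + n a_k = 0, i.e. (k+1)^2 a_{k+1} = (k - n) a_k = (k - 5) a_k. The right side vanishes at k = 5, so the series terminates at degree 5.
Standard normalization L_n(0) = 1 gives a_0 = 1. Work upward with a_{k+1} = (k - 5) a_k / (k+1)^2:
  a_1 = (0 - 5)(1) / 1^2 = -5/1 = -5
  a_2 = (1 - 5)(-5) / 2^2 = 20/4 = 5
  a_3 = (2 - 5)(5) / 3^2 = -15/9 = -5/3
  a_4 = (3 - 5)(-5/3) / 4^2 = (10/3)/16 = 5/24
  a_5 = (4 - 5)(5/24) / 5^2 = (-5/24)/25 = -1/120
Hence L_5(x) = -x^5/120 + 5 x^4/24 - 5 x^3/3 + 5 x^2 - 5 x + 1.

L_5(x); series = -x^5/120 + 5 x^4/24 - 5 x^3/3 + 5 x^2 - 5 x + 1


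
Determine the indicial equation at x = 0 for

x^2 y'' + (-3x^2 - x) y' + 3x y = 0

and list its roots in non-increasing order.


Divide by x^2 to reach normal form y'' + P_1(x) y' + P_2(x) y = 0 with P_1(x) = -3 - 1/x and P_2(x) = 3/x.
x = 0 is a singular point because the y'-coefficient -3 - 1/x has a pole at x = 0 and the y-coefficient 3/x has a pole at x = 0.
It is a regular singular point because x P_1(x) = p(x) = -3x - 1 and x^2 P_2(x) = q(x) = 3x are polynomials, hence analytic at x = 0.
p(0) = -1,  q(0) = 0.
Indicial equation: r(r-1) + p(0) r + q(0) = 0, i.e. r^2 + (p(0) - 1) r + q(0) = 0, i.e. r^2 - 2 r = 0.
Discriminant: (-2)^2 - 4(0) = 4, so r = (2 ± 2)/2.
Solving: r_1 = 2, r_2 = 0.

indicial: r^2 - 2 r = 0; roots r_1 = 2, r_2 = 0


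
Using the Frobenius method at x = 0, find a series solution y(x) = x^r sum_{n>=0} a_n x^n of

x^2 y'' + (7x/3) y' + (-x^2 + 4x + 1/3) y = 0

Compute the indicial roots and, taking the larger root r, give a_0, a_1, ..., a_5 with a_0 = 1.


Write in Frobenius form y'' + (p(x)/x) y' + (q(x)/x^2) y = 0:
  p(x) = 7/3,  q(x) = -x^2 + 4x + 1/3.
Indicial equation: r(r-1) + (7/3) r + (1/3) = 0 -> roots r_1 = -1/3, r_2 = -1.
Take r = r_1 = -1/3. Let y(x) = x^r sum_{n>=0} a_n x^n with a_0 = 1.
Substitute y = x^r sum a_n x^n and match x^{r+n}. The recurrence is
  D(n) a_n + 4 a_{n-1} - 1 a_{n-2} = 0,  where D(n) = (r+n)(r+n-1) + (7/3)(r+n) + (1/3).
  a_n = [-4 a_{n-1} + 1 a_{n-2}] / D(n).
Since the indicial polynomial factors as (r - r_1)(r - r_2), D(n) = (r_1 + n - r_1)(r_1 + n - r_2) = n(n + 2/3).
Evaluating step by step (a_0 = 1):
  n = 1: D(1) = 1(1 + 2/3) = 5/3; numerator = -4(1) = -4; a_1 = (-4)/(5/3) = -12/5
  n = 2: D(2) = 2(2 + 2/3) = 16/3; numerator = -4(-12/5) + 1(1) = 53/5; a_2 = (53/5)/(16/3) = 159/80
  n = 3: D(3) = 3(3 + 2/3) = 11; numerator = -4(159/80) + 1(-12/5) = -207/20; a_3 = (-207/20)/(11) = -207/220
  n = 4: D(4) = 4(4 + 2/3) = 56/3; numerator = -4(-207/220) + 1(159/80) = 5061/880; a_4 = (5061/880)/(56/3) = 2169/7040
  n = 5: D(5) = 5(5 + 2/3) = 85/3; numerator = -4(2169/7040) + 1(-207/220) = -765/352; a_5 = (-765/352)/(85/3) = -27/352

r = -1/3; a_0 = 1; a_1 = -12/5; a_2 = 159/80; a_3 = -207/220; a_4 = 2169/7040; a_5 = -27/352


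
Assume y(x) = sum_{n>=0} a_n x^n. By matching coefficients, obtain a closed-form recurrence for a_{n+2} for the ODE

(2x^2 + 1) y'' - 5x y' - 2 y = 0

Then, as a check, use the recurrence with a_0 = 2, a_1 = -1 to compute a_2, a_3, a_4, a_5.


Substitute y = sum_n a_n x^n.
(1 + 2 x^2) y'' contributes (n+2)(n+1) a_{n+2} + 2 n(n-1) a_n at x^n.
-5 x y'(x) contributes -5 n a_n at x^n.
-2 y(x) contributes -2 a_n at x^n.
Matching x^n: (n+2)(n+1) a_{n+2} + (2 n(n-1) - 5 n - 2) a_n = 0.
Thus a_{n+2} = (-2 n(n-1) + 5 n + 2) / ((n+1)(n+2)) * a_n.

Check with a_0 = 2, a_1 = -1 (apply the recurrence for n = 0, 1, 2, 3): a_0 = 2, a_1 = -1, a_2 = 2, a_3 = -7/6, a_4 = 4/3, a_5 = -7/24.

a_(n+2) = (-2 n(n-1) + 5 n + 2) / ((n+1)(n+2)) * a_n; check: a_0 = 2, a_1 = -1, a_2 = 2, a_3 = -7/6, a_4 = 4/3, a_5 = -7/24


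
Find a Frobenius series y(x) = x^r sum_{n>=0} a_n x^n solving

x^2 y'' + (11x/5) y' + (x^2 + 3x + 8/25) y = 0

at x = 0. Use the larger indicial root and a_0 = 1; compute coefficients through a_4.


Write in Frobenius form y'' + (p(x)/x) y' + (q(x)/x^2) y = 0:
  p(x) = 11/5,  q(x) = x^2 + 3x + 8/25.
Indicial equation: r(r-1) + (11/5) r + (8/25) = 0 -> roots r_1 = -2/5, r_2 = -4/5.
Take r = r_1 = -2/5. Let y(x) = x^r sum_{n>=0} a_n x^n with a_0 = 1.
Substitute y = x^r sum a_n x^n and match x^{r+n}. The recurrence is
  D(n) a_n + 3 a_{n-1} + 1 a_{n-2} = 0,  where D(n) = (r+n)(r+n-1) + (11/5)(r+n) + (8/25).
  a_n = [-3 a_{n-1} - 1 a_{n-2}] / D(n).
Since the indicial polynomial factors as (r - r_1)(r - r_2), D(n) = (r_1 + n - r_1)(r_1 + n - r_2) = n(n + 2/5).
Evaluating step by step (a_0 = 1):
  n = 1: D(1) = 1(1 + 2/5) = 7/5; numerator = -3(1) = -3; a_1 = (-3)/(7/5) = -15/7
  n = 2: D(2) = 2(2 + 2/5) = 24/5; numerator = -3(-15/7) - 1(1) = 38/7; a_2 = (38/7)/(24/5) = 95/84
  n = 3: D(3) = 3(3 + 2/5) = 51/5; numerator = -3(95/84) - 1(-15/7) = -5/4; a_3 = (-5/4)/(51/5) = -25/204
  n = 4: D(4) = 4(4 + 2/5) = 88/5; numerator = -3(-25/204) - 1(95/84) = -545/714; a_4 = (-545/714)/(88/5) = -2725/62832

r = -2/5; a_0 = 1; a_1 = -15/7; a_2 = 95/84; a_3 = -25/204; a_4 = -2725/62832


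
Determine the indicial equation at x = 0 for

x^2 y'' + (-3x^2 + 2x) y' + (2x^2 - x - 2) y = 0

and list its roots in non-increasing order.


Divide by x^2 to reach normal form y'' + P_1(x) y' + P_2(x) y = 0 with P_1(x) = -3 + 2/x and P_2(x) = 2 - 1/x - 2/x^2.
x = 0 is a singular point because the y'-coefficient -3 + 2/x has a pole at x = 0 and the y-coefficient 2 - 1/x - 2/x^2 has a pole at x = 0.
It is a regular singular point because x P_1(x) = p(x) = 2 - 3x and x^2 P_2(x) = q(x) = 2x^2 - x - 2 are polynomials, hence analytic at x = 0.
p(0) = 2,  q(0) = -2.
Indicial equation: r(r-1) + p(0) r + q(0) = 0, i.e. r^2 + (p(0) - 1) r + q(0) = 0, i.e. r^2 + 1 r - 2 = 0.
Discriminant: (1)^2 - 4(-2) = 9, so r = (-1 ± 3)/2.
Solving: r_1 = 1, r_2 = -2.

indicial: r^2 + 1 r - 2 = 0; roots r_1 = 1, r_2 = -2


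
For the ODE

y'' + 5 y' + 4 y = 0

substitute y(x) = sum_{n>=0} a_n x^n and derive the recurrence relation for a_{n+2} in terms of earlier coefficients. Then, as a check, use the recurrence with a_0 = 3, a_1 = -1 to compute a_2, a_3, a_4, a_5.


Substitute y = sum_n a_n x^n.
y''(x) has coefficient (n+2)(n+1) a_{n+2} at x^n;
5 y'(x) has coefficient 5 (n+1) a_{n+1} at x^n;
4 y(x) has coefficient 4 a_n at x^n.
Matching x^n: (n+2)(n+1) a_{n+2} + 5 (n+1) a_{n+1} + 4 a_n = 0.
Thus a_{n+2} = [-5 (n+1) a_{n+1} - 4 a_n] / ((n+1)(n+2)).

Check with a_0 = 3, a_1 = -1 (apply the recurrence for n = 0, 1, 2, 3): a_0 = 3, a_1 = -1, a_2 = -7/2, a_3 = 13/2, a_4 = -167/24, a_5 = 679/120.

a_(n+2) = [-5 (n+1) a_(n+1) - 4 a_n] / ((n+1)(n+2)); check: a_0 = 3, a_1 = -1, a_2 = -7/2, a_3 = 13/2, a_4 = -167/24, a_5 = 679/120


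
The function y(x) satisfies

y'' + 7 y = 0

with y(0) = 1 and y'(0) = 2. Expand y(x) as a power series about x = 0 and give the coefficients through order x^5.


Ansatz: y(x) = sum_{n>=0} a_n x^n, so y'(x) = sum_{n>=1} n a_n x^(n-1) and y''(x) = sum_{n>=2} n(n-1) a_n x^(n-2).
Substitute into P(x) y'' + Q(x) y' + R(x) y = 0 with P(x) = 1, Q(x) = 0, R(x) = 7, and match powers of x.
Initial conditions: a_0 = 1, a_1 = 2.
Setting the coefficient of each power of x to zero and solving order by order (substituting the coefficients already found):
  x^0: 2 a_2 + 7 a_0 = 0  ->  2 a_2 = -7 a_0 = -7  ->  a_2 = -7/2
  x^1: 6 a_3 + 7 a_1 = 0  ->  6 a_3 = -7 a_1 = -14  ->  a_3 = -7/3
  x^2: 12 a_4 + 7 a_2 = 0  ->  12 a_4 = -7 a_2 = 49/2  ->  a_4 = 49/24
  x^3: 20 a_5 + 7 a_3 = 0  ->  20 a_5 = -7 a_3 = 49/3  ->  a_5 = 49/60
Truncated series: y(x) = 1 + 2 x - (7/2) x^2 - (7/3) x^3 + (49/24) x^4 + (49/60) x^5 + O(x^6).

a_0 = 1; a_1 = 2; a_2 = -7/2; a_3 = -7/3; a_4 = 49/24; a_5 = 49/60


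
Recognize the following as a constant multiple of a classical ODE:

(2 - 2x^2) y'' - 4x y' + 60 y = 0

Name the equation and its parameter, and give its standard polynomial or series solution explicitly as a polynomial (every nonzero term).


All three coefficients share the factor 2; dividing through by 2 gives  (1 - x^2) y'' - 2x y' + 30 y = 0.
This matches the Legendre equation (1 - x^2) y'' - 2x y' + n(n+1) y = 0 (note the -2x y' term) with n(n+1) = 30, so n = 5; the polynomial solution is P_5(x).
With y = sum_k a_k x^k, matching x^k gives (k+2)(k+1) a_{k+2} = [k(k+1) - n(n+1)] a_k = (k - 5)(k + 6) a_k. The right side vanishes at k = 5, so the series with the parity of 5 terminates at degree 5.
Standard normalization (P_n(1) = 1): leading coefficient (2n)!/(2^n (n!)^2) = 3628800/(32*14400) = 63/8, so a_5 = 63/8. Work downward with a_k = (k+1)(k+2) a_{k+2} / ((k - 5)(k + 6)):
  a_3 = (4)(5)(63/8) / ((3 - 5)(3 + 6)) = (315/2)/(-18) = -35/4
  a_1 = (2)(3)(-35/4) / ((1 - 5)(1 + 6)) = (-105/2)/(-28) = 15/8
Hence P_5(x) = 63 x^5/8 - 35 x^3/4 + 15 x/8.

P_5(x); series = 63 x^5/8 - 35 x^3/4 + 15 x/8


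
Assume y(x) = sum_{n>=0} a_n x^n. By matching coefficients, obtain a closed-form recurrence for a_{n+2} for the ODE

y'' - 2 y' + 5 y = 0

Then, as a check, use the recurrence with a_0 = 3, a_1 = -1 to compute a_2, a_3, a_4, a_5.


Substitute y = sum_n a_n x^n.
y''(x) has coefficient (n+2)(n+1) a_{n+2} at x^n;
-2 y'(x) has coefficient -2 (n+1) a_{n+1} at x^n;
5 y(x) has coefficient 5 a_n at x^n.
Matching x^n: (n+2)(n+1) a_{n+2} - 2 (n+1) a_{n+1} + 5 a_n = 0.
Thus a_{n+2} = [2 (n+1) a_{n+1} - 5 a_n] / ((n+1)(n+2)).

Check with a_0 = 3, a_1 = -1 (apply the recurrence for n = 0, 1, 2, 3): a_0 = 3, a_1 = -1, a_2 = -17/2, a_3 = -29/6, a_4 = 9/8, a_5 = 199/120.

a_(n+2) = [2 (n+1) a_(n+1) - 5 a_n] / ((n+1)(n+2)); check: a_0 = 3, a_1 = -1, a_2 = -17/2, a_3 = -29/6, a_4 = 9/8, a_5 = 199/120


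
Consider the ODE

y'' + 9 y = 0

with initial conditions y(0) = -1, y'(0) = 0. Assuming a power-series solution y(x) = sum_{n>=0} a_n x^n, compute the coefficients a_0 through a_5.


Ansatz: y(x) = sum_{n>=0} a_n x^n, so y'(x) = sum_{n>=1} n a_n x^(n-1) and y''(x) = sum_{n>=2} n(n-1) a_n x^(n-2).
Substitute into P(x) y'' + Q(x) y' + R(x) y = 0 with P(x) = 1, Q(x) = 0, R(x) = 9, and match powers of x.
Initial conditions: a_0 = -1, a_1 = 0.
Setting the coefficient of each power of x to zero and solving order by order (substituting the coefficients already found):
  x^0: 2 a_2 + 9 a_0 = 0  ->  2 a_2 = -9 a_0 = 9  ->  a_2 = 9/2
  x^1: 6 a_3 + 9 a_1 = 0  ->  6 a_3 = -9 a_1 = 0  ->  a_3 = 0
  x^2: 12 a_4 + 9 a_2 = 0  ->  12 a_4 = -9 a_2 = -81/2  ->  a_4 = -27/8
  x^3: 20 a_5 + 9 a_3 = 0  ->  20 a_5 = -9 a_3 = 0  ->  a_5 = 0
Truncated series: y(x) = -1 + (9/2) x^2 - (27/8) x^4 + O(x^6).

a_0 = -1; a_1 = 0; a_2 = 9/2; a_3 = 0; a_4 = -27/8; a_5 = 0


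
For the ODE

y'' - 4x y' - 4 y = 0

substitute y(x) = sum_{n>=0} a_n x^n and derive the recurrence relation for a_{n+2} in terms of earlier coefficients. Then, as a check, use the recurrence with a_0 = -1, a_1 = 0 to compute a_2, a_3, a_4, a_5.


Substitute y = sum_n a_n x^n.
y''(x) has coefficient (n+2)(n+1) a_{n+2} at x^n;
-4 x y'(x) has coefficient -4 n a_n at x^n (shift);
-4 y(x) has coefficient -4 a_n at x^n.
Matching x^n: (n+2)(n+1) a_{n+2} + (-4n - 4) a_n = 0.
Thus a_{n+2} = (4n + 4) / ((n+1)(n+2)) * a_n.

Check with a_0 = -1, a_1 = 0 (apply the recurrence for n = 0, 1, 2, 3): a_0 = -1, a_1 = 0, a_2 = -2, a_3 = 0, a_4 = -2, a_5 = 0.

a_(n+2) = (4n + 4) / ((n+1)(n+2)) * a_n; check: a_0 = -1, a_1 = 0, a_2 = -2, a_3 = 0, a_4 = -2, a_5 = 0


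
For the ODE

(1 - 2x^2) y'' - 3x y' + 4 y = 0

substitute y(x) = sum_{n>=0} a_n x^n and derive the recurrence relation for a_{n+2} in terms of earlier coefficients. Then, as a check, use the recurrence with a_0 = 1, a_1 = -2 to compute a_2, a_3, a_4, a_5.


Substitute y = sum_n a_n x^n.
(1 - 2 x^2) y'' contributes (n+2)(n+1) a_{n+2} - 2 n(n-1) a_n at x^n.
-3 x y'(x) contributes -3 n a_n at x^n.
4 y(x) contributes 4 a_n at x^n.
Matching x^n: (n+2)(n+1) a_{n+2} + (-2 n(n-1) - 3 n + 4) a_n = 0.
Thus a_{n+2} = (2 n(n-1) + 3 n - 4) / ((n+1)(n+2)) * a_n.

Check with a_0 = 1, a_1 = -2 (apply the recurrence for n = 0, 1, 2, 3): a_0 = 1, a_1 = -2, a_2 = -2, a_3 = 1/3, a_4 = -1, a_5 = 17/60.

a_(n+2) = (2 n(n-1) + 3 n - 4) / ((n+1)(n+2)) * a_n; check: a_0 = 1, a_1 = -2, a_2 = -2, a_3 = 1/3, a_4 = -1, a_5 = 17/60


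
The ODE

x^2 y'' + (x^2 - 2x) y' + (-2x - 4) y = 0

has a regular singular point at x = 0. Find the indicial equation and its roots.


Divide by x^2 to reach normal form y'' + P_1(x) y' + P_2(x) y = 0 with P_1(x) = 1 - 2/x and P_2(x) = -2/x - 4/x^2.
x = 0 is a singular point because the y'-coefficient 1 - 2/x has a pole at x = 0 and the y-coefficient -2/x - 4/x^2 has a pole at x = 0.
It is a regular singular point because x P_1(x) = p(x) = x - 2 and x^2 P_2(x) = q(x) = -2x - 4 are polynomials, hence analytic at x = 0.
p(0) = -2,  q(0) = -4.
Indicial equation: r(r-1) + p(0) r + q(0) = 0, i.e. r^2 + (p(0) - 1) r + q(0) = 0, i.e. r^2 - 3 r - 4 = 0.
Discriminant: (-3)^2 - 4(-4) = 25, so r = (3 ± 5)/2.
Solving: r_1 = 4, r_2 = -1.

indicial: r^2 - 3 r - 4 = 0; roots r_1 = 4, r_2 = -1
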